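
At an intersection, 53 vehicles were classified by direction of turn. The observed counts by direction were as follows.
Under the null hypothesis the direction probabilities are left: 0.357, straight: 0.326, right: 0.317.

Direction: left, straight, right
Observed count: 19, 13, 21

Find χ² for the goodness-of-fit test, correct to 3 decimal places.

Expected counts E_i = n·p_i: 53×0.357 = 18.921, 53×0.326 = 17.278, 53×0.317 = 16.801.
χ² = (19−18.921)²/18.921 + (13−17.278)²/17.278 + (21−16.801)²/16.801
   = 0.0003 + 1.0592 + 1.0494
Sum = 2.109

2.109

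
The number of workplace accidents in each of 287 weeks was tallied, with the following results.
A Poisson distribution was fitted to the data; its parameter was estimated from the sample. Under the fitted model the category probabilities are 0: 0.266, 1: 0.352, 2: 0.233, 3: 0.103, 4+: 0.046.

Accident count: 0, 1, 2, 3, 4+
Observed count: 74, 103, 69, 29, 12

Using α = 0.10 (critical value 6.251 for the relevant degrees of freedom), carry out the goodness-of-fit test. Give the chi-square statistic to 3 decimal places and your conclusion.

0.298; do not reject

Expected counts E_i = n·p_i: 287×0.266 = 76.342, 287×0.352 = 101.024, 287×0.233 = 66.871, 287×0.103 = 29.561, 287×0.046 = 13.202.
χ² = (74−76.342)²/76.342 + (103−101.024)²/101.024 + (69−66.871)²/66.871 + (29−29.561)²/29.561 + (12−13.202)²/13.202
   = 0.0718 + 0.0386 + 0.0678 + 0.0106 + 0.1094
Sum = 0.298
df = 3. Since 0.298 < 6.251, we do not reject H₀.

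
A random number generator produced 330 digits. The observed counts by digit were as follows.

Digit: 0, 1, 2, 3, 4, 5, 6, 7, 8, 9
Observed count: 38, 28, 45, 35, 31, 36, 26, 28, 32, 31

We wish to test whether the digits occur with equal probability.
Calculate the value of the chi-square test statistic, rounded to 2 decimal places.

Under H₀ each category has probability 1/10, so each expected count is 330/10 = 33.
cat         O        E   (O−E)²/E
0          38       33      0.758
1          28       33      0.758
2          45       33      4.364
3          35       33      0.121
4          31       33      0.121
5          36       33      0.273
6          26       33      1.485
7          28       33      0.758
8          32       33      0.030
9          31       33      0.121
Sum = 8.79

8.79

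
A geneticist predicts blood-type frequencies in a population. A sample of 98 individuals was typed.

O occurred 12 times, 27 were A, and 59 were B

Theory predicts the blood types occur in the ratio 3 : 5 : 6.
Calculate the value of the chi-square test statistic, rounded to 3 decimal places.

12.567

Ratio total = 14. Expected counts: 98×3/14 = 21, 98×5/14 = 35, 98×6/14 = 42.
O: (12 − 21)²/21 = 81/21 = 3.8571
A: (27 − 35)²/35 = 64/35 = 1.8286
B: (59 − 42)²/42 = 289/42 = 6.8810
Sum = 12.567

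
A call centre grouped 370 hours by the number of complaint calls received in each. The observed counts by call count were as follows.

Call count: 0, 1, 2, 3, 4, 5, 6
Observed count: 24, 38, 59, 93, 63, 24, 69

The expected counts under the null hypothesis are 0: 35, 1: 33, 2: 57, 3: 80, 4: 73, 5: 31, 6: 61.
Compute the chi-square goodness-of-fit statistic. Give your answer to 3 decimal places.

cat         O        E   (O−E)²/E
0          24       35     3.4571
1          38       33     0.7576
2          59       57     0.0702
3          93       80     2.1125
4          63       73     1.3699
5          24       31     1.5806
6          69       61     1.0492
Sum = 10.397

10.397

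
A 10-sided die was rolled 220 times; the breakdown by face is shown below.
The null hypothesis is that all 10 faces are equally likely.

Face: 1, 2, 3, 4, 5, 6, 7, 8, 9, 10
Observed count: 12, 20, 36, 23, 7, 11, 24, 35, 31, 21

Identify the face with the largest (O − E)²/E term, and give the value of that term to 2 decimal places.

5, 10.23

Under H₀ each category has probability 1/10, so each expected count is 220/10 = 22.
χ² = (12−22)²/22 + (20−22)²/22 + (36−22)²/22 + (23−22)²/22 + (7−22)²/22 + (11−22)²/22 + (24−22)²/22 + (35−22)²/22 + (31−22)²/22 + (21−22)²/22
   = 4.545 + 0.182 + 8.909 + 0.045 + 10.227 + 5.500 + 0.182 + 7.682 + 3.682 + 0.045
The largest term is for 5: 10.23.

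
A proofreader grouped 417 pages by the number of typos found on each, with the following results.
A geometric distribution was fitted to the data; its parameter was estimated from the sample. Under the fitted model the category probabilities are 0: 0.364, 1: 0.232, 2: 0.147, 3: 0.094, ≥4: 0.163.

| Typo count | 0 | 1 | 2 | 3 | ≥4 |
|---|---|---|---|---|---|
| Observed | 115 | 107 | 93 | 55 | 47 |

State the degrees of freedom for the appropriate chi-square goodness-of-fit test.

3

There are k = 5 categories and 1 parameter estimated from the data, so df = 5 − 1 − 1 = 3.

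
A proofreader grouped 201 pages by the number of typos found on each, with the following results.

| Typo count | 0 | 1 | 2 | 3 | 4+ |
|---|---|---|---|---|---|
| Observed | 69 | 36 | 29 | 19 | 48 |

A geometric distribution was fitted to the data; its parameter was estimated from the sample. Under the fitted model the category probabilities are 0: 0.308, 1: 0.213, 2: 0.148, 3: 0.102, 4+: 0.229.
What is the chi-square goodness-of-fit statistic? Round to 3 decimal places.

2.110

Expected counts E_i = n·p_i: 201×0.308 = 61.908, 201×0.213 = 42.813, 201×0.148 = 29.748, 201×0.102 = 20.502, 201×0.229 = 46.029.
χ² = (69−61.908)²/61.908 + (36−42.813)²/42.813 + (29−29.748)²/29.748 + (19−20.502)²/20.502 + (48−46.029)²/46.029
   = 0.8124 + 1.0842 + 0.0188 + 0.1100 + 0.0844
Sum = 2.110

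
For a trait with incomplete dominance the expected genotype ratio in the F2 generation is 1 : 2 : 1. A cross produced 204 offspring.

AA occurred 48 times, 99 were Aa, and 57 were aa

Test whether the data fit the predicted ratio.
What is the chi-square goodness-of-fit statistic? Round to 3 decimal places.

0.971

Ratio total = 4. Expected counts: 204×1/4 = 51, 204×2/4 = 102, 204×1/4 = 51.
AA: (48 − 51)²/51 = 9/51 = 0.1765
Aa: (99 − 102)²/102 = 9/102 = 0.0882
aa: (57 − 51)²/51 = 36/51 = 0.7059
Sum = 0.971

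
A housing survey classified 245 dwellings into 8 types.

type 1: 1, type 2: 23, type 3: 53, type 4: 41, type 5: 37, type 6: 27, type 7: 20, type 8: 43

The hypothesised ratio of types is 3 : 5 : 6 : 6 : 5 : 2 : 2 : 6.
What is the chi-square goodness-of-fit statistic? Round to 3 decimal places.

Ratio total = 35. Expected counts: 245×3/35 = 21, 245×5/35 = 35, 245×6/35 = 42, 245×6/35 = 42, 245×5/35 = 35, 245×2/35 = 14, 245×2/35 = 14, 245×6/35 = 42.
cat         O        E   (O−E)²/E
type 1      1       21    19.0476
type 2     23       35     4.1143
type 3     53       42     2.8810
type 4     41       42     0.0238
type 5     37       35     0.1143
type 6     27       14    12.0714
type 7     20       14     2.5714
type 8     43       42     0.0238
Sum = 40.848

40.848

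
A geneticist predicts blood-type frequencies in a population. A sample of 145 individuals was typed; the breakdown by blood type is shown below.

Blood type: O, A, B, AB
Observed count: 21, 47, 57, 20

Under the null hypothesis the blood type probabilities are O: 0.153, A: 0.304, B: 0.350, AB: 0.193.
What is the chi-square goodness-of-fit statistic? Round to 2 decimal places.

3.30

Expected counts E_i = n·p_i: 145×0.153 = 22.185, 145×0.304 = 44.08, 145×0.350 = 50.75, 145×0.193 = 27.985.
cat         O        E   (O−E)²/E
O          21   22.185      0.063
A          47    44.08      0.193
B          57    50.75      0.770
AB         20   27.985      2.278
Sum = 3.30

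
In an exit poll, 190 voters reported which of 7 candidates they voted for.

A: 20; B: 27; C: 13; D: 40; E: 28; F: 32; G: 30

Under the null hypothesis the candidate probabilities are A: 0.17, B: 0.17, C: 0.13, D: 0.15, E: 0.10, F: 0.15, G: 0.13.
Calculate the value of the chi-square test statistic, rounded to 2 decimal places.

21.57

Expected counts E_i = n·p_i: 190×0.17 = 32.3, 190×0.17 = 32.3, 190×0.13 = 24.7, 190×0.15 = 28.5, 190×0.10 = 19, 190×0.15 = 28.5, 190×0.13 = 24.7.
A: (20 − 32.3)²/32.3 = 151.29/32.3 = 4.684
B: (27 − 32.3)²/32.3 = 28.09/32.3 = 0.870
C: (13 − 24.7)²/24.7 = 136.89/24.7 = 5.542
D: (40 − 28.5)²/28.5 = 132.25/28.5 = 4.640
E: (28 − 19)²/19 = 81/19 = 4.263
F: (32 − 28.5)²/28.5 = 12.25/28.5 = 0.430
G: (30 − 24.7)²/24.7 = 28.09/24.7 = 1.137
Sum = 21.57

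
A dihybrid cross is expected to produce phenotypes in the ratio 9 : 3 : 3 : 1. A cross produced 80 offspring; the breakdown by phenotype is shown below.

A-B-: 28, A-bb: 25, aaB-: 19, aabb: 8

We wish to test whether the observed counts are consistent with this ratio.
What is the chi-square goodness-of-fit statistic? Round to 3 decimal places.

Ratio total = 16. Expected counts: 80×9/16 = 45, 80×3/16 = 15, 80×3/16 = 15, 80×1/16 = 5.
cat         O        E   (O−E)²/E
A-B-       28       45     6.4222
A-bb       25       15     6.6667
aaB-       19       15     1.0667
aabb        8        5     1.8000
Sum = 15.956

15.956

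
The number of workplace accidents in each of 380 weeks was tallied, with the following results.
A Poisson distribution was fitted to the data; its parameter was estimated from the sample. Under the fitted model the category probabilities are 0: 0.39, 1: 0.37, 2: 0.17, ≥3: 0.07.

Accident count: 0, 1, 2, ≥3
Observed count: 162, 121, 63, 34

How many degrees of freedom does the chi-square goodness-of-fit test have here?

There are k = 4 categories and 1 parameter estimated from the data, so df = 4 − 1 − 1 = 2.

2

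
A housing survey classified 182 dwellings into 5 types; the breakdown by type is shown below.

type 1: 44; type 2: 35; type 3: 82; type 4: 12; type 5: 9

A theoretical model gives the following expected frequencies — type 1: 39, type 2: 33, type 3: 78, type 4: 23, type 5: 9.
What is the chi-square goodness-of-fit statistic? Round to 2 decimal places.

6.23

cat         O        E   (O−E)²/E
type 1     44       39      0.641
type 2     35       33      0.121
type 3     82       78      0.205
type 4     12       23      5.261
type 5      9        9      0.000
Sum = 6.23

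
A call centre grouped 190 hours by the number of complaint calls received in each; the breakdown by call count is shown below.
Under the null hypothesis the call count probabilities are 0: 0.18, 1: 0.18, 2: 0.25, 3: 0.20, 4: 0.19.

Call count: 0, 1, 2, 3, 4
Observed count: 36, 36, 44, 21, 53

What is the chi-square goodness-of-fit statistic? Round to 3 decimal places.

Expected counts E_i = n·p_i: 190×0.18 = 34.2, 190×0.18 = 34.2, 190×0.25 = 47.5, 190×0.20 = 38, 190×0.19 = 36.1.
cat         O        E   (O−E)²/E
0          36     34.2     0.0947
1          36     34.2     0.0947
2          44     47.5     0.2579
3          21       38     7.6053
4          53     36.1     7.9116
Sum = 15.964

15.964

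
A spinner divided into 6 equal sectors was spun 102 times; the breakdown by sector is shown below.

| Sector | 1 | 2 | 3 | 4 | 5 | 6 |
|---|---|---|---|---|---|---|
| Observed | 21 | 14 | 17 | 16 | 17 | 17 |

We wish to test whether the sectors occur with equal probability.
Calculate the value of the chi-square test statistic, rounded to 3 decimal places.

Expected count for each of the 6 categories: 102/6 = 17.
cat         O        E   (O−E)²/E
1          21       17     0.9412
2          14       17     0.5294
3          17       17     0.0000
4          16       17     0.0588
5          17       17     0.0000
6          17       17     0.0000
Sum = 1.529

1.529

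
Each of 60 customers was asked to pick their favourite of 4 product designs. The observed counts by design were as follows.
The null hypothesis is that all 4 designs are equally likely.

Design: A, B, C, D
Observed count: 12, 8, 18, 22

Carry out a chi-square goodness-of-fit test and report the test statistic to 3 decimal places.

Under H₀ each category has probability 1/4, so each expected count is 60/4 = 15.
χ² = (12−15)²/15 + (8−15)²/15 + (18−15)²/15 + (22−15)²/15
   = 0.6000 + 3.2667 + 0.6000 + 3.2667
Sum = 7.733

7.733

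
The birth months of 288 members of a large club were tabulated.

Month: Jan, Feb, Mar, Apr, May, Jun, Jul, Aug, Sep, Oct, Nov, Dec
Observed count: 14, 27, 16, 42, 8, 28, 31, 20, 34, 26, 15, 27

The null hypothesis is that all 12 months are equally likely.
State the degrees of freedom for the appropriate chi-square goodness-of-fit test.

11

There are k = 12 categories and no parameters were estimated from the data, so df = 12 − 1 = 11.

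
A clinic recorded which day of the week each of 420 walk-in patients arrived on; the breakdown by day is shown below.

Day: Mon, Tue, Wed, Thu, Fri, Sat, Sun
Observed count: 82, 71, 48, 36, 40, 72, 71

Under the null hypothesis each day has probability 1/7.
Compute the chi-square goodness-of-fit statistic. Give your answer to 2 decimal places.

Expected count for each of the 7 categories: 420/7 = 60.
cat         O        E   (O−E)²/E
Mon        82       60      8.067
Tue        71       60      2.017
Wed        48       60      2.400
Thu        36       60      9.600
Fri        40       60      6.667
Sat        72       60      2.400
Sun        71       60      2.017
Sum = 33.17

33.17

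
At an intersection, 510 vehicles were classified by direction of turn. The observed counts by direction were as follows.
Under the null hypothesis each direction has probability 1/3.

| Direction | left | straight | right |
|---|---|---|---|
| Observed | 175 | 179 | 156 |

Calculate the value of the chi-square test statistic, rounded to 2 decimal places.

1.78

Under H₀ each category has probability 1/3, so each expected count is 510/3 = 170.
χ² = (175−170)²/170 + (179−170)²/170 + (156−170)²/170
   = 0.147 + 0.476 + 1.153
Sum = 1.78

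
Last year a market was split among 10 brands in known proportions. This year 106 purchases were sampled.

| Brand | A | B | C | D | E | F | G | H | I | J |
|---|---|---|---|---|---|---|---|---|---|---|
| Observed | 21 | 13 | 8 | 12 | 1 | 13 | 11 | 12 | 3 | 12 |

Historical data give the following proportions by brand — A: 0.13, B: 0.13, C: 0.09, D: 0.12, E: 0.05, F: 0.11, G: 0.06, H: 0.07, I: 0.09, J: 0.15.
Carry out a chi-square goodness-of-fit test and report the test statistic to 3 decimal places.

19.411

Expected counts E_i = n·p_i: 106×0.13 = 13.78, 106×0.13 = 13.78, 106×0.09 = 9.54, 106×0.12 = 12.72, 106×0.05 = 5.3, 106×0.11 = 11.66, 106×0.06 = 6.36, 106×0.07 = 7.42, 106×0.09 = 9.54, 106×0.15 = 15.9.
χ² = (21−13.78)²/13.78 + (13−13.78)²/13.78 + (8−9.54)²/9.54 + (12−12.72)²/12.72 + (1−5.3)²/5.3 + (13−11.66)²/11.66 + (11−6.36)²/6.36 + (12−7.42)²/7.42 + (3−9.54)²/9.54 + (12−15.9)²/15.9
   = 3.7829 + 0.0442 + 0.2486 + 0.0408 + 3.4887 + 0.1540 + 3.3852 + 2.8270 + 4.4834 + 0.9566
Sum = 19.411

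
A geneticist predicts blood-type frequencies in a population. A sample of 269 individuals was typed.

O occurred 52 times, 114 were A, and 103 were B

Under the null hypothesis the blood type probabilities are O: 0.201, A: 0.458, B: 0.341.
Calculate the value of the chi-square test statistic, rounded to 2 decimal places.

Expected counts E_i = n·p_i: 269×0.201 = 54.069, 269×0.458 = 123.202, 269×0.341 = 91.729.
O: (52 − 54.069)²/54.069 = 4.280761/54.069 = 0.079
A: (114 − 123.202)²/123.202 = 84.676804/123.202 = 0.687
B: (103 − 91.729)²/91.729 = 127.035441/91.729 = 1.385
Sum = 2.15

2.15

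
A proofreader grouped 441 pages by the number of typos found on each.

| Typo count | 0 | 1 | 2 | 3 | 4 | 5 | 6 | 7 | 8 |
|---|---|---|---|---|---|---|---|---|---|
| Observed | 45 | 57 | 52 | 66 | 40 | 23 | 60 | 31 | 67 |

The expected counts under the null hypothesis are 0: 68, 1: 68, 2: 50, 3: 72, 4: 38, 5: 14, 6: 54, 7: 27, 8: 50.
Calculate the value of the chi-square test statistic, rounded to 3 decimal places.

23.069

χ² = (45−68)²/68 + (57−68)²/68 + (52−50)²/50 + (66−72)²/72 + (40−38)²/38 + (23−14)²/14 + (60−54)²/54 + (31−27)²/27 + (67−50)²/50
   = 7.7794 + 1.7794 + 0.0800 + 0.5000 + 0.1053 + 5.7857 + 0.6667 + 0.5926 + 5.7800
Sum = 23.069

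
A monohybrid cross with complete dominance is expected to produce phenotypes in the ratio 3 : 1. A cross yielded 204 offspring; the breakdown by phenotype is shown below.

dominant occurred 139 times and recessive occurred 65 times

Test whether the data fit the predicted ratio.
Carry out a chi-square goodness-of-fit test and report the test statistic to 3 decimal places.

Ratio total = 4. Expected counts: 204×3/4 = 153, 204×1/4 = 51.
dominant: (139 − 153)²/153 = 196/153 = 1.2810
recessive: (65 − 51)²/51 = 196/51 = 3.8431
Sum = 5.124

5.124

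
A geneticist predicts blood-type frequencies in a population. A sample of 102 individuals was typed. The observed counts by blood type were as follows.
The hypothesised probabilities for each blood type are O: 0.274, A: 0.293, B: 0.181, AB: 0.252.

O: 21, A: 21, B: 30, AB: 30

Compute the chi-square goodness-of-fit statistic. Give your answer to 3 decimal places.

12.298

Expected counts E_i = n·p_i: 102×0.274 = 27.948, 102×0.293 = 29.886, 102×0.181 = 18.462, 102×0.252 = 25.704.
cat         O        E   (O−E)²/E
O          21   27.948     1.7273
A          21   29.886     2.6421
B          30   18.462     7.2108
AB         30   25.704     0.7180
Sum = 12.298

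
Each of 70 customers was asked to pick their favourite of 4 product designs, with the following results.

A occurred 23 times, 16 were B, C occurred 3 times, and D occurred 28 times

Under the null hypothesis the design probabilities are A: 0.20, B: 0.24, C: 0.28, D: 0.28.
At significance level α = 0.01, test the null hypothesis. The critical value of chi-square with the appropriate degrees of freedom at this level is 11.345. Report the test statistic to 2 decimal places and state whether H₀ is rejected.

Expected counts E_i = n·p_i: 70×0.20 = 14, 70×0.24 = 16.8, 70×0.28 = 19.6, 70×0.28 = 19.6.
χ² = (23−14)²/14 + (16−16.8)²/16.8 + (3−19.6)²/19.6 + (28−19.6)²/19.6
   = 5.786 + 0.038 + 14.059 + 3.600
Sum = 23.48
df = 3. Since 23.48 > 11.345, we reject H₀.

23.48; reject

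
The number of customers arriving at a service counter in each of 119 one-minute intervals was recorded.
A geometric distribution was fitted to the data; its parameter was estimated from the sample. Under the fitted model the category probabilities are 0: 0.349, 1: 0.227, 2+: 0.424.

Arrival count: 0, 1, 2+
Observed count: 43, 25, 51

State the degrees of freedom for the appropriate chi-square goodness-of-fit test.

1

There are k = 3 categories and 1 parameter estimated from the data, so df = 3 − 1 − 1 = 1.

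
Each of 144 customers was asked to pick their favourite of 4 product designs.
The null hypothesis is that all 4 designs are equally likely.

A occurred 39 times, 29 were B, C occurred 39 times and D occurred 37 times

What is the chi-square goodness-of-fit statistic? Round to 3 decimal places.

Expected count for each of the 4 categories: 144/4 = 36.
χ² = (39−36)²/36 + (29−36)²/36 + (39−36)²/36 + (37−36)²/36
   = 0.2500 + 1.3611 + 0.2500 + 0.0278
Sum = 1.889

1.889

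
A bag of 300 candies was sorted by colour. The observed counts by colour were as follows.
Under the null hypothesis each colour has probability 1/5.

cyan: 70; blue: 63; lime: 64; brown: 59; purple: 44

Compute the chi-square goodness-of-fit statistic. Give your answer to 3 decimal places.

Expected count for each of the 5 categories: 300/5 = 60.
cat         O        E   (O−E)²/E
cyan       70       60     1.6667
blue       63       60     0.1500
lime       64       60     0.2667
brown      59       60     0.0167
purple     44       60     4.2667
Sum = 6.367

6.367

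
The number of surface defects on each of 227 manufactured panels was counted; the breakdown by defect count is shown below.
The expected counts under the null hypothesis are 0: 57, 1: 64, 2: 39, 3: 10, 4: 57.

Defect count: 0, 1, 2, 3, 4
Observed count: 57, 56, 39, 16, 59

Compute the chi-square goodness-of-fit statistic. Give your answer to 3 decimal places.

4.670

0: (57 − 57)²/57 = 0/57 = 0.0000
1: (56 − 64)²/64 = 64/64 = 1.0000
2: (39 − 39)²/39 = 0/39 = 0.0000
3: (16 − 10)²/10 = 36/10 = 3.6000
4: (59 − 57)²/57 = 4/57 = 0.0702
Sum = 4.670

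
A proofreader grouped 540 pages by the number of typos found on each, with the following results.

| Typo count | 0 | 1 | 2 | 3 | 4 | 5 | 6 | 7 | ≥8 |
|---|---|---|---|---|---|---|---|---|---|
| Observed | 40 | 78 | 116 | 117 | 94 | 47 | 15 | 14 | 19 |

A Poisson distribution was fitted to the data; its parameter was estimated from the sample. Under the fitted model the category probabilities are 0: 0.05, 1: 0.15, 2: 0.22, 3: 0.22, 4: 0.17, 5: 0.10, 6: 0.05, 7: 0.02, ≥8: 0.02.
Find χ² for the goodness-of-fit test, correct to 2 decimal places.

Expected counts E_i = n·p_i: 540×0.05 = 27, 540×0.15 = 81, 540×0.22 = 118.8, 540×0.22 = 118.8, 540×0.17 = 91.8, 540×0.10 = 54, 540×0.05 = 27, 540×0.02 = 10.8, 540×0.02 = 10.8.
cat         O        E   (O−E)²/E
0          40       27      6.259
1          78       81      0.111
2         116    118.8      0.066
3         117    118.8      0.027
4          94     91.8      0.053
5          47       54      0.907
6          15       27      5.333
7          14     10.8      0.948
≥8         19     10.8      6.226
Sum = 19.93

19.93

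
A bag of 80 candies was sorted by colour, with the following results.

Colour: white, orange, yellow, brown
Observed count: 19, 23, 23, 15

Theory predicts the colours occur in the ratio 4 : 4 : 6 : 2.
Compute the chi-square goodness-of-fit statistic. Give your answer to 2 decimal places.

Ratio total = 16. Expected counts: 80×4/16 = 20, 80×4/16 = 20, 80×6/16 = 30, 80×2/16 = 10.
cat         O        E   (O−E)²/E
white      19       20      0.050
orange     23       20      0.450
yellow     23       30      1.633
brown      15       10      2.500
Sum = 4.63

4.63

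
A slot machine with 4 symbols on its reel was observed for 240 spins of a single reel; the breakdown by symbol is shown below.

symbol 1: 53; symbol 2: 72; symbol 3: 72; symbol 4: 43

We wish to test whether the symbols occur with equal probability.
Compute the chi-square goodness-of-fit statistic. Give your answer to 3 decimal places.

10.433

Under H₀ each category has probability 1/4, so each expected count is 240/4 = 60.
symbol 1: (53 − 60)²/60 = 49/60 = 0.8167
symbol 2: (72 − 60)²/60 = 144/60 = 2.4000
symbol 3: (72 − 60)²/60 = 144/60 = 2.4000
symbol 4: (43 − 60)²/60 = 289/60 = 4.8167
Sum = 10.433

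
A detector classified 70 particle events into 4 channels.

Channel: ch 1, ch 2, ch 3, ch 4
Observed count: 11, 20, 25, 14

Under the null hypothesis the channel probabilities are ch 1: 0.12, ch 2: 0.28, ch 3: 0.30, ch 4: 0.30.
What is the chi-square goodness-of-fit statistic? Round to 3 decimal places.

3.908

Expected counts E_i = n·p_i: 70×0.12 = 8.4, 70×0.28 = 19.6, 70×0.30 = 21, 70×0.30 = 21.
cat         O        E   (O−E)²/E
ch 1       11      8.4     0.8048
ch 2       20     19.6     0.0082
ch 3       25       21     0.7619
ch 4       14       21     2.3333
Sum = 3.908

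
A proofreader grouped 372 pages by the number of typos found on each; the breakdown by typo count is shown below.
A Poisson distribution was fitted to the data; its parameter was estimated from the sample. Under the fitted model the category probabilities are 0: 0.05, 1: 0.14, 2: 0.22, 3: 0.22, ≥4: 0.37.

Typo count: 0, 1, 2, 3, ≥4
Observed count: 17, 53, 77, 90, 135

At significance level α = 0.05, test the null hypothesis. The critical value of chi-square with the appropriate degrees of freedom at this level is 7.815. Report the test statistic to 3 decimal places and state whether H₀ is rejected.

Expected counts E_i = n·p_i: 372×0.05 = 18.6, 372×0.14 = 52.08, 372×0.22 = 81.84, 372×0.22 = 81.84, 372×0.37 = 137.64.
χ² = (17−18.6)²/18.6 + (53−52.08)²/52.08 + (77−81.84)²/81.84 + (90−81.84)²/81.84 + (135−137.64)²/137.64
   = 0.1376 + 0.0163 + 0.2862 + 0.8136 + 0.0506
Sum = 1.304
df = 3. Since 1.304 < 7.815, we do not reject H₀.

1.304; do not reject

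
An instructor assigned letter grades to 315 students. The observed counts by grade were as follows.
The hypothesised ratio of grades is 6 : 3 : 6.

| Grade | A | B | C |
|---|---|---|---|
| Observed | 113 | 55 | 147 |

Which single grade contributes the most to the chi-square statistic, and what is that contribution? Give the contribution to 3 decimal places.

C, 3.500

Ratio total = 15. Expected counts: 315×6/15 = 126, 315×3/15 = 63, 315×6/15 = 126.
A: (113 − 126)²/126 = 169/126 = 1.3413
B: (55 − 63)²/63 = 64/63 = 1.0159
C: (147 − 126)²/126 = 441/126 = 3.5000
The largest term is for C: 3.500.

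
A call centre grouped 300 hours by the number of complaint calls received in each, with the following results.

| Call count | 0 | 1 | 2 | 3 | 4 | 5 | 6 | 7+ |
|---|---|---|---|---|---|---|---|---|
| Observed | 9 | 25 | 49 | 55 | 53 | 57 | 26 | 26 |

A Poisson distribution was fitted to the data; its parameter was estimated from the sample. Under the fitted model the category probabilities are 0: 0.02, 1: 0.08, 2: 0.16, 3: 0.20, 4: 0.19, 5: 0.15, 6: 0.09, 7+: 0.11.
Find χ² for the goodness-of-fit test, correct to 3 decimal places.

6.982

Expected counts E_i = n·p_i: 300×0.02 = 6, 300×0.08 = 24, 300×0.16 = 48, 300×0.20 = 60, 300×0.19 = 57, 300×0.15 = 45, 300×0.09 = 27, 300×0.11 = 33.
χ² = (9−6)²/6 + (25−24)²/24 + (49−48)²/48 + (55−60)²/60 + (53−57)²/57 + (57−45)²/45 + (26−27)²/27 + (26−33)²/33
   = 1.5000 + 0.0417 + 0.0208 + 0.4167 + 0.2807 + 3.2000 + 0.0370 + 1.4848
Sum = 6.982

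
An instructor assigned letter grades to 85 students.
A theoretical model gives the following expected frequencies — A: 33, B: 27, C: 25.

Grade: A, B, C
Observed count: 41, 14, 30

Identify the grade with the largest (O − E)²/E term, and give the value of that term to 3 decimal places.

B, 6.259

A: (41 − 33)²/33 = 64/33 = 1.9394
B: (14 − 27)²/27 = 169/27 = 6.2593
C: (30 − 25)²/25 = 25/25 = 1.0000
The largest term is for B: 6.259.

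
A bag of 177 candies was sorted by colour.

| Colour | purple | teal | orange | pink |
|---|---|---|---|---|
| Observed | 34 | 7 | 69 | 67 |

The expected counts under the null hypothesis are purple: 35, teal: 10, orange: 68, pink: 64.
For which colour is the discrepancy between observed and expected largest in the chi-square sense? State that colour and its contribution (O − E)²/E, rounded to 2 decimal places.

χ² = (34−35)²/35 + (7−10)²/10 + (69−68)²/68 + (67−64)²/64
   = 0.029 + 0.900 + 0.015 + 0.141
The largest term is for teal: 0.90.

teal, 0.90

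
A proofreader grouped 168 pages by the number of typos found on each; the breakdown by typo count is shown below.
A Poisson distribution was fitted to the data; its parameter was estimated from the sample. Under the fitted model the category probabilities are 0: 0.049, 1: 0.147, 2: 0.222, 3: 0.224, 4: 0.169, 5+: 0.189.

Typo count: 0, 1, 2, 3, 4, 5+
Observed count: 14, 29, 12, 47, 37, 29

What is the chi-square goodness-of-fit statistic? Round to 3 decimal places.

Expected counts E_i = n·p_i: 168×0.049 = 8.232, 168×0.147 = 24.696, 168×0.222 = 37.296, 168×0.224 = 37.632, 168×0.169 = 28.392, 168×0.189 = 31.752.
χ² = (14−8.232)²/8.232 + (29−24.696)²/24.696 + (12−37.296)²/37.296 + (47−37.632)²/37.632 + (37−28.392)²/28.392 + (29−31.752)²/31.752
   = 4.0415 + 0.7501 + 17.1570 + 2.3320 + 2.6098 + 0.2385
Sum = 27.129

27.129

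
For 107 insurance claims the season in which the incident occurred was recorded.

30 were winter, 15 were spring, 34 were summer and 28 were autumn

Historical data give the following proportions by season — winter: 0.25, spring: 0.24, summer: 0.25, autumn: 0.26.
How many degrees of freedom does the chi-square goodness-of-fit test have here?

3

There are k = 4 categories and no parameters were estimated from the data, so df = 4 − 1 = 3.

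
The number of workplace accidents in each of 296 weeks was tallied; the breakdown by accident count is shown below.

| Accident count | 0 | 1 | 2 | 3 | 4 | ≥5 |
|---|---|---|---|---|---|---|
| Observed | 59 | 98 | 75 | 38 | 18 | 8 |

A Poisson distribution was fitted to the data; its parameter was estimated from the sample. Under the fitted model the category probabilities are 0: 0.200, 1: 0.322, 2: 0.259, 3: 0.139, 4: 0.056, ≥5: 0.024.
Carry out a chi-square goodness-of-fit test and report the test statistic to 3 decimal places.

0.588

Expected counts E_i = n·p_i: 296×0.200 = 59.2, 296×0.322 = 95.312, 296×0.259 = 76.664, 296×0.139 = 41.144, 296×0.056 = 16.576, 296×0.024 = 7.104.
cat         O        E   (O−E)²/E
0          59     59.2     0.0007
1          98   95.312     0.0758
2          75   76.664     0.0361
3          38   41.144     0.2402
4          18   16.576     0.1223
≥5          8    7.104     0.1130
Sum = 0.588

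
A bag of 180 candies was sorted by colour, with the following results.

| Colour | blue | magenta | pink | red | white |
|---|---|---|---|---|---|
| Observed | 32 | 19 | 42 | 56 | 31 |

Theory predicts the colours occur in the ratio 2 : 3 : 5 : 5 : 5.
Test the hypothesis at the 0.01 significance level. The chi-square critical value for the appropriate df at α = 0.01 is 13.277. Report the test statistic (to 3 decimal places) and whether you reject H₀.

20.504; reject

Ratio total = 20. Expected counts: 180×2/20 = 18, 180×3/20 = 27, 180×5/20 = 45, 180×5/20 = 45, 180×5/20 = 45.
χ² = (32−18)²/18 + (19−27)²/27 + (42−45)²/45 + (56−45)²/45 + (31−45)²/45
   = 10.8889 + 2.3704 + 0.2000 + 2.6889 + 4.3556
Sum = 20.504
df = 4. Since 20.504 > 13.277, we reject H₀.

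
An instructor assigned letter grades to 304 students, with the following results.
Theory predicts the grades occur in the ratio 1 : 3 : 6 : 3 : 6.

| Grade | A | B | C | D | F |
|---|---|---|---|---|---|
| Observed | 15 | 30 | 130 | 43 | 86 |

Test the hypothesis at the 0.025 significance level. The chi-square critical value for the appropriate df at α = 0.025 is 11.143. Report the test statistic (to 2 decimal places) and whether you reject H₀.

20.42; reject

Ratio total = 19. Expected counts: 304×1/19 = 16, 304×3/19 = 48, 304×6/19 = 96, 304×3/19 = 48, 304×6/19 = 96.
cat         O        E   (O−E)²/E
A          15       16      0.063
B          30       48      6.750
C         130       96     12.042
D          43       48      0.521
F          86       96      1.042
Sum = 20.42
df = 4. Since 20.42 > 11.143, we reject H₀.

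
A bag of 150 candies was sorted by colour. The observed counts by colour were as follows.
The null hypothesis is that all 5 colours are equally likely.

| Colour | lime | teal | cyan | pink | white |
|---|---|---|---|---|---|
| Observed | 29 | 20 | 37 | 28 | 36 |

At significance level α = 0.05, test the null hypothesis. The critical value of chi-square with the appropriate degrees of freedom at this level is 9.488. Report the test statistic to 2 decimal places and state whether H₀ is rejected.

6.33; do not reject

Under H₀ each category has probability 1/5, so each expected count is 150/5 = 30.
lime: (29 − 30)²/30 = 1/30 = 0.033
teal: (20 − 30)²/30 = 100/30 = 3.333
cyan: (37 − 30)²/30 = 49/30 = 1.633
pink: (28 − 30)²/30 = 4/30 = 0.133
white: (36 − 30)²/30 = 36/30 = 1.200
Sum = 6.33
df = 4. Since 6.33 < 9.488, we do not reject H₀.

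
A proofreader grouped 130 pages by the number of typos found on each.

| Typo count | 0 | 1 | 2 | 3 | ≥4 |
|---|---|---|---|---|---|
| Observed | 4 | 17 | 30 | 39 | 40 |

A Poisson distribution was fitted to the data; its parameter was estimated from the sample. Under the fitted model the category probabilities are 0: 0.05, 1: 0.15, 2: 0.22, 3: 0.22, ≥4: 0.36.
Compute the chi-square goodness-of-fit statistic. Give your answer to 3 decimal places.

Expected counts E_i = n·p_i: 130×0.05 = 6.5, 130×0.15 = 19.5, 130×0.22 = 28.6, 130×0.22 = 28.6, 130×0.36 = 46.8.
0: (4 − 6.5)²/6.5 = 6.25/6.5 = 0.9615
1: (17 − 19.5)²/19.5 = 6.25/19.5 = 0.3205
2: (30 − 28.6)²/28.6 = 1.96/28.6 = 0.0685
3: (39 − 28.6)²/28.6 = 108.16/28.6 = 3.7818
≥4: (40 − 46.8)²/46.8 = 46.24/46.8 = 0.9880
Sum = 6.120

6.120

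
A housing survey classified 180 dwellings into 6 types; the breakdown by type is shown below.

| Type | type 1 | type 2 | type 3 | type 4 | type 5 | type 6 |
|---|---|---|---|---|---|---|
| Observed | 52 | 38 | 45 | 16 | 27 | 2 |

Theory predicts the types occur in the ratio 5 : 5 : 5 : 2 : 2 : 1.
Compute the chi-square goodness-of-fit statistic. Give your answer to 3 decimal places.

12.344

Ratio total = 20. Expected counts: 180×5/20 = 45, 180×5/20 = 45, 180×5/20 = 45, 180×2/20 = 18, 180×2/20 = 18, 180×1/20 = 9.
type 1: (52 − 45)²/45 = 49/45 = 1.0889
type 2: (38 − 45)²/45 = 49/45 = 1.0889
type 3: (45 − 45)²/45 = 0/45 = 0.0000
type 4: (16 − 18)²/18 = 4/18 = 0.2222
type 5: (27 − 18)²/18 = 81/18 = 4.5000
type 6: (2 − 9)²/9 = 49/9 = 5.4444
Sum = 12.344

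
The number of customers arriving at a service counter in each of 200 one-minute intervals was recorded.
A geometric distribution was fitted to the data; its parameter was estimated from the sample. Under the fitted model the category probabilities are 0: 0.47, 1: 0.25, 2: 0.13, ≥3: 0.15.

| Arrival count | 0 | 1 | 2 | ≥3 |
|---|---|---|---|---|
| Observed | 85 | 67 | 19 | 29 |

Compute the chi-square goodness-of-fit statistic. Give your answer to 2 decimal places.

Expected counts E_i = n·p_i: 200×0.47 = 94, 200×0.25 = 50, 200×0.13 = 26, 200×0.15 = 30.
χ² = (85−94)²/94 + (67−50)²/50 + (19−26)²/26 + (29−30)²/30
   = 0.862 + 5.780 + 1.885 + 0.033
Sum = 8.56

8.56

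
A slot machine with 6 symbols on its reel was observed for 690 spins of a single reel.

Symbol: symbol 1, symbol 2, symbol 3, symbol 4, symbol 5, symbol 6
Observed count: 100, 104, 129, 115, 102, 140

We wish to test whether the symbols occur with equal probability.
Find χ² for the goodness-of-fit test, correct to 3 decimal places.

11.617

Expected count for each of the 6 categories: 690/6 = 115.
symbol 1: (100 − 115)²/115 = 225/115 = 1.9565
symbol 2: (104 − 115)²/115 = 121/115 = 1.0522
symbol 3: (129 − 115)²/115 = 196/115 = 1.7043
symbol 4: (115 − 115)²/115 = 0/115 = 0.0000
symbol 5: (102 − 115)²/115 = 169/115 = 1.4696
symbol 6: (140 − 115)²/115 = 625/115 = 5.4348
Sum = 11.617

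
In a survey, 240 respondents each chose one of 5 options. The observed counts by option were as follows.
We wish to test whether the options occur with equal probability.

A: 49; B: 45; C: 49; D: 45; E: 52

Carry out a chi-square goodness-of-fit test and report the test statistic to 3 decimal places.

0.750

Expected count for each of the 5 categories: 240/5 = 48.
A: (49 − 48)²/48 = 1/48 = 0.0208
B: (45 − 48)²/48 = 9/48 = 0.1875
C: (49 − 48)²/48 = 1/48 = 0.0208
D: (45 − 48)²/48 = 9/48 = 0.1875
E: (52 − 48)²/48 = 16/48 = 0.3333
Sum = 0.750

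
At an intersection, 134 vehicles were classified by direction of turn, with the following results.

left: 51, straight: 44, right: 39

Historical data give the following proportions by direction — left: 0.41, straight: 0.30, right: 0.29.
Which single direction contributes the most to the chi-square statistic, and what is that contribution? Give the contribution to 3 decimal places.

Expected counts E_i = n·p_i: 134×0.41 = 54.94, 134×0.30 = 40.2, 134×0.29 = 38.86.
left: (51 − 54.94)²/54.94 = 15.5236/54.94 = 0.2826
straight: (44 − 40.2)²/40.2 = 14.44/40.2 = 0.3592
right: (39 − 38.86)²/38.86 = 0.0196/38.86 = 0.0005
The largest term is for straight: 0.359.

straight, 0.359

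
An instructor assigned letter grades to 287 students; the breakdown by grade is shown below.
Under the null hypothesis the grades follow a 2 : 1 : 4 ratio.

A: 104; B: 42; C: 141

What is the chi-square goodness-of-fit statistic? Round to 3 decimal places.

Ratio total = 7. Expected counts: 287×2/7 = 82, 287×1/7 = 41, 287×4/7 = 164.
A: (104 − 82)²/82 = 484/82 = 5.9024
B: (42 − 41)²/41 = 1/41 = 0.0244
C: (141 − 164)²/164 = 529/164 = 3.2256
Sum = 9.152

9.152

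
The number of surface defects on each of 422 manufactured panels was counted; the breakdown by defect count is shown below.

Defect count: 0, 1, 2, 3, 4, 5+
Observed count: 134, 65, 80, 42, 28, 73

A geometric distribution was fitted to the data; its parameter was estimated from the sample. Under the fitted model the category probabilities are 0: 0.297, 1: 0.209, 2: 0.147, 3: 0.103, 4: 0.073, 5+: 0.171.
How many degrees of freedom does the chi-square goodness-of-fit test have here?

There are k = 6 categories and 1 parameter estimated from the data, so df = 6 − 1 − 1 = 4.

4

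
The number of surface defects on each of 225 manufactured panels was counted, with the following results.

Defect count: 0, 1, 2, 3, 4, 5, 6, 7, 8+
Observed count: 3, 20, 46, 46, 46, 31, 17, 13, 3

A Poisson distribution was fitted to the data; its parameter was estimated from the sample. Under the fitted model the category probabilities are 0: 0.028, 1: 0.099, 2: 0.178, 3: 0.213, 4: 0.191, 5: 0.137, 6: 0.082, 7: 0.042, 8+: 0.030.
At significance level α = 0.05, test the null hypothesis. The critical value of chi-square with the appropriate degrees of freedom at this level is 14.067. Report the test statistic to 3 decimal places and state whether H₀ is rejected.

Expected counts E_i = n·p_i: 225×0.028 = 6.3, 225×0.099 = 22.275, 225×0.178 = 40.05, 225×0.213 = 47.925, 225×0.191 = 42.975, 225×0.137 = 30.825, 225×0.082 = 18.45, 225×0.042 = 9.45, 225×0.030 = 6.75.
χ² = (3−6.3)²/6.3 + (20−22.275)²/22.275 + (46−40.05)²/40.05 + (46−47.925)²/47.925 + (46−42.975)²/42.975 + (31−30.825)²/30.825 + (17−18.45)²/18.45 + (13−9.45)²/9.45 + (3−6.75)²/6.75
   = 1.7286 + 0.2324 + 0.8840 + 0.0773 + 0.2129 + 0.0010 + 0.1140 + 1.3336 + 2.0833
Sum = 6.667
df = 7. Since 6.667 < 14.067, we do not reject H₀.

6.667; do not reject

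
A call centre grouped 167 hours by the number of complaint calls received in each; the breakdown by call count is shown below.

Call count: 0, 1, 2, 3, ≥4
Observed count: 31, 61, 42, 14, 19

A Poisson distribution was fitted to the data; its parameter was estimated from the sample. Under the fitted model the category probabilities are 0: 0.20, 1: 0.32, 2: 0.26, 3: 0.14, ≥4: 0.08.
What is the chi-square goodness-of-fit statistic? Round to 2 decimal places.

7.43

Expected counts E_i = n·p_i: 167×0.20 = 33.4, 167×0.32 = 53.44, 167×0.26 = 43.42, 167×0.14 = 23.38, 167×0.08 = 13.36.
χ² = (31−33.4)²/33.4 + (61−53.44)²/53.44 + (42−43.42)²/43.42 + (14−23.38)²/23.38 + (19−13.36)²/13.36
   = 0.172 + 1.069 + 0.046 + 3.763 + 2.381
Sum = 7.43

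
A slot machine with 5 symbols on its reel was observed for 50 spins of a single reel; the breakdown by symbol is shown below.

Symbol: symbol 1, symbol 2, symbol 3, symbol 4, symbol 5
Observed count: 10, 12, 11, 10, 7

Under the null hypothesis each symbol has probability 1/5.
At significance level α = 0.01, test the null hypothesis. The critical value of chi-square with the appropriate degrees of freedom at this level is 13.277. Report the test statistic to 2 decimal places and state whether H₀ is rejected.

Expected count for each of the 5 categories: 50/5 = 10.
χ² = (10−10)²/10 + (12−10)²/10 + (11−10)²/10 + (10−10)²/10 + (7−10)²/10
   = 0.000 + 0.400 + 0.100 + 0.000 + 0.900
Sum = 1.40
df = 4. Since 1.40 < 13.277, we do not reject H₀.

1.40; do not reject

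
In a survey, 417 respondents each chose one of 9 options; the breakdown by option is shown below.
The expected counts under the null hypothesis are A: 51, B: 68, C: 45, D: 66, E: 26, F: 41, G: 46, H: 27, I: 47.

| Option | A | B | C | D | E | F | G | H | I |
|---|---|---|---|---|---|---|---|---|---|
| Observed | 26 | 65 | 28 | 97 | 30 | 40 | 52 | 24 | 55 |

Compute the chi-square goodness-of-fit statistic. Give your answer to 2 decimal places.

36.49

cat         O        E   (O−E)²/E
A          26       51     12.255
B          65       68      0.132
C          28       45      6.422
D          97       66     14.561
E          30       26      0.615
F          40       41      0.024
G          52       46      0.783
H          24       27      0.333
I          55       47      1.362
Sum = 36.49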